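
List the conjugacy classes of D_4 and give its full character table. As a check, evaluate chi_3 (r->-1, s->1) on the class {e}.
Conjugacy classes: {e} of size 1, {r^2} of size 1, {r^1, r^3} of size 2, {s, sr^2, ...} of size 2, {sr, sr^3, ...} of size 2.
Character table:
  irrep \ class              {e} (size 1)  {r^2} (size 1)  {r^1, r^3} (size 2)  {s, sr^2, ...} (size 2)  {sr, sr^3, ...} (size 2)
  chi_1 (triv)               1             1               1                    1                        1                       
  chi_2 (sign: r->1, s->-1)  1             1               1                    -1                       -1                      
  chi_3 (r->-1, s->1)        1             1               -1                   1                        -1                      
  chi_4 (r->-1, s->-1)       1             1               -1                   -1                       1                       
  chi_5 (2d, j=1)            2             -2              0                    0                        0                       

Spot check: chi_3 (r->-1, s->1) on {e} = 1.

Why: D_4 has order 2*4 = 8 with 5 conjugacy classes, hence 5 irreducibles. Sum of squared dims 1 + 1 + 1 + 1 + 4 = 8 = |G|. Linear characters come from the abelianisation; the 2-dimensional irreps have character r^k -> 2*cos(2*pi*j*k/4), reflections -> 0.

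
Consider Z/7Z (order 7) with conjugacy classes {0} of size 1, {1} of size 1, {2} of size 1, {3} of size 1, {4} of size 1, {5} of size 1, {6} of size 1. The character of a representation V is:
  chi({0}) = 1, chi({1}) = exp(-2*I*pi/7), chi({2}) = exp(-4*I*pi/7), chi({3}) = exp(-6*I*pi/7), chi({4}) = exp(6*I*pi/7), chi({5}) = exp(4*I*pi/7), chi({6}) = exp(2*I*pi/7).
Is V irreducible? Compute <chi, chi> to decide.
Irreducible: <chi, chi> = 1.

Argument: <chi, chi> = (1/|G|) sum_C |C| * |chi(C)|^2 = (1/7)[1*|1|^2 + 1*|exp(-2*I*pi/7)|^2 + 1*|exp(-4*I*pi/7)|^2 + 1*|exp(-6*I*pi/7)|^2 + 1*|exp(6*I*pi/7)|^2 + 1*|exp(4*I*pi/7)|^2 + 1*|exp(2*I*pi/7)|^2]
  = (1/7)[(1) + (1) + (1) + (1) + (1) + (1) + (1)] = 7/7 = 1.
(Exp terms are combined using exp(i*s)*conj(exp(i*t)) = exp(i*(s-t)), and sums of them are collapsed using the identity that for every m > 1 the m distinct m-th roots of unity sum to 0, e.g. 1 + exp(2*I*pi/3) + exp(-2*I*pi/3) = 0.)
A character is irreducible iff <chi, chi> = 1, so this representation is irreducible.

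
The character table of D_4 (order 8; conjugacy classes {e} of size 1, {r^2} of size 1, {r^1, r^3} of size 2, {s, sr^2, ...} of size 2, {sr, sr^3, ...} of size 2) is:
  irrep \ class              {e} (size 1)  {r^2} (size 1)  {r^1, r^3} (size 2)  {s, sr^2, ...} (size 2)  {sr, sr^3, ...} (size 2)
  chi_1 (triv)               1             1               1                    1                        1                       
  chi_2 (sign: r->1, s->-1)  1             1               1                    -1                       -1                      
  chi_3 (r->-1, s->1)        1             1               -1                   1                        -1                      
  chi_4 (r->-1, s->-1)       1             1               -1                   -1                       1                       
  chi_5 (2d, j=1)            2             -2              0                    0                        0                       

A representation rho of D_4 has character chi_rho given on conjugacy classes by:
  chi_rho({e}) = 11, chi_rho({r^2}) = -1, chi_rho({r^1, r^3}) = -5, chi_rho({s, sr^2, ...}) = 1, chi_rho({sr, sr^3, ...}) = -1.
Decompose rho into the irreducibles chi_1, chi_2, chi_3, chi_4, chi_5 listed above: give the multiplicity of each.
Multiplicities: chi_1: 0, chi_2: 0, chi_3: 3, chi_4: 2, chi_5: 3.

Why: Use <chi_rho, chi> = (1/|G|) sum_C |C| * chi_rho(C) * conj(chi(C)) with |G| = 8 for each irreducible chi in the table:
  <chi_rho, chi_1> = (1/8)[1*(11)*conj(1) + 1*(-1)*conj(1) + 2*(-5)*conj(1) + 2*(1)*conj(1) + 2*(-1)*conj(1)]
      = (1/8)[(11) + (-1) + (-10) + (2) + (-2)] = 0/8 = 0
  <chi_rho, chi_2> = (1/8)[1*(11)*conj(1) + 1*(-1)*conj(1) + 2*(-5)*conj(1) + 2*(1)*conj(-1) + 2*(-1)*conj(-1)]
      = (1/8)[(11) + (-1) + (-10) + (-2) + (2)] = 0/8 = 0
  <chi_rho, chi_3> = (1/8)[1*(11)*conj(1) + 1*(-1)*conj(1) + 2*(-5)*conj(-1) + 2*(1)*conj(1) + 2*(-1)*conj(-1)]
      = (1/8)[(11) + (-1) + (10) + (2) + (2)] = 24/8 = 3
  <chi_rho, chi_4> = (1/8)[1*(11)*conj(1) + 1*(-1)*conj(1) + 2*(-5)*conj(-1) + 2*(1)*conj(-1) + 2*(-1)*conj(1)]
      = (1/8)[(11) + (-1) + (10) + (-2) + (-2)] = 16/8 = 2
  <chi_rho, chi_5> = (1/8)[1*(11)*conj(2) + 1*(-1)*conj(-2) + 2*(-5)*conj(0) + 2*(1)*conj(0) + 2*(-1)*conj(0)]
      = (1/8)[(22) + (2) + (0) + (0) + (0)] = 24/8 = 3
Dimension check: dim(rho) = sum (mult * dim) = 0*1 + 0*1 + 3*1 + 2*1 + 3*2 = 11 = chi_rho(e) = 11.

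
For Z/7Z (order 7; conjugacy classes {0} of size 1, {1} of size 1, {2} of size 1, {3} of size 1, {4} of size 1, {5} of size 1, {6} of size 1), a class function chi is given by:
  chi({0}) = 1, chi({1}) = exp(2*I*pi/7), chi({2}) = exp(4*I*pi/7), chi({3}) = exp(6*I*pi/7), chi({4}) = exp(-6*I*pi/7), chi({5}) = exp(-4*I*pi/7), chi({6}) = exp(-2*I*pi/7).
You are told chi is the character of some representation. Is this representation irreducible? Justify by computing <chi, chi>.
Irreducible: <chi, chi> = 1.

Argument: <chi, chi> = (1/|G|) sum_C |C| * |chi(C)|^2 = (1/7)[1*|1|^2 + 1*|exp(2*I*pi/7)|^2 + 1*|exp(4*I*pi/7)|^2 + 1*|exp(6*I*pi/7)|^2 + 1*|exp(-6*I*pi/7)|^2 + 1*|exp(-4*I*pi/7)|^2 + 1*|exp(-2*I*pi/7)|^2]
  = (1/7)[(1) + (1) + (1) + (1) + (1) + (1) + (1)] = 7/7 = 1.
(Exp terms are combined using exp(i*s)*conj(exp(i*t)) = exp(i*(s-t)), and sums of them are collapsed using the identity that for every m > 1 the m distinct m-th roots of unity sum to 0, e.g. 1 + exp(2*I*pi/3) + exp(-2*I*pi/3) = 0.)
A character is irreducible iff <chi, chi> = 1, so this representation is irreducible.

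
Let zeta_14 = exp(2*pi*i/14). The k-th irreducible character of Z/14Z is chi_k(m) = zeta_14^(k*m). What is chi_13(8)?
chi_13(8) = zeta_14^104 = exp(6*I*pi/7)

Solution. chi_13(8) = zeta_14^(13*8) = zeta_14^104. Since zeta_14^14 = 1, this equals zeta_14^6 = exp(2*pi*i*6/14) = exp(6*I*pi/7).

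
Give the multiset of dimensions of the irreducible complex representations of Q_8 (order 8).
Dimensions: 1, 1, 1, 1, 2

Derivation: There are 5 irreducibles (= number of conjugacy classes). Their dimensions d_i satisfy sum d_i^2 = |G| = 8: 1 + 1 + 1 + 1 + 4 = 8.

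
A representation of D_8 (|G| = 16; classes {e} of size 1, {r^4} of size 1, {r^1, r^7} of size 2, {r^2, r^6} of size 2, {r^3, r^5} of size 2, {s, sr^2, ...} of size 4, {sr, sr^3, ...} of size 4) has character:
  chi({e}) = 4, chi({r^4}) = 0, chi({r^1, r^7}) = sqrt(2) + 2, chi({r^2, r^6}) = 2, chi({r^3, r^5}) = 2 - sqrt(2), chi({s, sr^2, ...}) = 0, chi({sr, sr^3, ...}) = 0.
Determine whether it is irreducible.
Not irreducible (reducible): <chi, chi> = 3 > 1.

Why: <chi, chi> = (1/|G|) sum_C |C| * |chi(C)|^2 = (1/16)[1*|4|^2 + 1*|0|^2 + 2*|sqrt(2) + 2|^2 + 2*|2|^2 + 2*|2 - sqrt(2)|^2 + 4*|0|^2 + 4*|0|^2]
  = (1/16)[(16) + (0) + (8*sqrt(2) + 12) + (8) + (12 - 8*sqrt(2)) + (0) + (0)] = 48/16 = 3.
A character is irreducible iff <chi, chi> = 1, so this representation is reducible.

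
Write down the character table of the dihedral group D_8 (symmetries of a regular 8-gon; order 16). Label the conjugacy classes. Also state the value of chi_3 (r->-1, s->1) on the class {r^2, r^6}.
Conjugacy classes: {e} of size 1, {r^4} of size 1, {r^1, r^7} of size 2, {r^2, r^6} of size 2, {r^3, r^5} of size 2, {s, sr^2, ...} of size 4, {sr, sr^3, ...} of size 4.
Character table:
  irrep \ class              {e} (size 1)  {r^4} (size 1)  {r^1, r^7} (size 2)  {r^2, r^6} (size 2)  {r^3, r^5} (size 2)  {s, sr^2, ...} (size 4)  {sr, sr^3, ...} (size 4)
  chi_1 (triv)               1             1               1                    1                    1                    1                        1                       
  chi_2 (sign: r->1, s->-1)  1             1               1                    1                    1                    -1                       -1                      
  chi_3 (r->-1, s->1)        1             1               -1                   1                    -1                   1                        -1                      
  chi_4 (r->-1, s->-1)       1             1               -1                   1                    -1                   -1                       1                       
  chi_5 (2d, j=1)            2             -2              sqrt(2)              0                    -sqrt(2)             0                        0                       
  chi_6 (2d, j=2)            2             2               0                    -2                   0                    0                        0                       
  chi_7 (2d, j=3)            2             -2              -sqrt(2)             0                    sqrt(2)              0                        0                       

Spot check: chi_3 (r->-1, s->1) on {r^2, r^6} = 1.

Working: D_8 has order 2*8 = 16 with 7 conjugacy classes, hence 7 irreducibles. Sum of squared dims 1 + 1 + 1 + 1 + 4 + 4 + 4 = 16 = |G|. Linear characters come from the abelianisation; the 2-dimensional irreps have character r^k -> 2*cos(2*pi*j*k/8), reflections -> 0.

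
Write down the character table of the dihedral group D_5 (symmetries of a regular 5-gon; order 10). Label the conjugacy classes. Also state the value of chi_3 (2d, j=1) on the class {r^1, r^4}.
Conjugacy classes: {e} of size 1, {r^1, r^4} of size 2, {r^2, r^3} of size 2, {s, sr, ..., sr^4} of size 5.
Character table:
  irrep \ class              {e} (size 1)  {r^1, r^4} (size 2)  {r^2, r^3} (size 2)  {s, sr, ..., sr^4} (size 5)
  chi_1 (triv)               1             1                    1                    1                          
  chi_2 (sign: r->1, s->-1)  1             1                    1                    -1                         
  chi_3 (2d, j=1)            2             -1/2 + sqrt(5)/2     -sqrt(5)/2 - 1/2     0                          
  chi_4 (2d, j=2)            2             -sqrt(5)/2 - 1/2     -1/2 + sqrt(5)/2     0                          

Spot check: chi_3 (2d, j=1) on {r^1, r^4} = -1/2 + sqrt(5)/2.

Explanation: D_5 has order 2*5 = 10 with 4 conjugacy classes, hence 4 irreducibles. Sum of squared dims 1 + 1 + 4 + 4 = 10 = |G|. Linear characters come from the abelianisation; the 2-dimensional irreps have character r^k -> 2*cos(2*pi*j*k/5), reflections -> 0.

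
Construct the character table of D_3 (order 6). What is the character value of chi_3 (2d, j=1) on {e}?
Conjugacy classes: {e} of size 1, {r^1, r^2} of size 2, {s, sr, ..., sr^2} of size 3.
Character table:
  irrep \ class              {e} (size 1)  {r^1, r^2} (size 2)  {s, sr, ..., sr^2} (size 3)
  chi_1 (triv)               1             1                    1                          
  chi_2 (sign: r->1, s->-1)  1             1                    -1                         
  chi_3 (2d, j=1)            2             -1                   0                          

Spot check: chi_3 (2d, j=1) on {e} = 2.

Argument: D_3 has order 2*3 = 6 with 3 conjugacy classes, hence 3 irreducibles. Sum of squared dims 1 + 1 + 4 = 6 = |G|. Linear characters come from the abelianisation; the 2-dimensional irreps have character r^k -> 2*cos(2*pi*j*k/3), reflections -> 0.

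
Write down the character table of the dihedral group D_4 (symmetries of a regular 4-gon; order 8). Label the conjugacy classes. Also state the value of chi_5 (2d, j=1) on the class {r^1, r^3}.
Conjugacy classes: {e} of size 1, {r^2} of size 1, {r^1, r^3} of size 2, {s, sr^2, ...} of size 2, {sr, sr^3, ...} of size 2.
Character table:
  irrep \ class              {e} (size 1)  {r^2} (size 1)  {r^1, r^3} (size 2)  {s, sr^2, ...} (size 2)  {sr, sr^3, ...} (size 2)
  chi_1 (triv)               1             1               1                    1                        1                       
  chi_2 (sign: r->1, s->-1)  1             1               1                    -1                       -1                      
  chi_3 (r->-1, s->1)        1             1               -1                   1                        -1                      
  chi_4 (r->-1, s->-1)       1             1               -1                   -1                       1                       
  chi_5 (2d, j=1)            2             -2              0                    0                        0                       

Spot check: chi_5 (2d, j=1) on {r^1, r^3} = 0.

D_4 has order 2*4 = 8 with 5 conjugacy classes, hence 5 irreducibles. Sum of squared dims 1 + 1 + 1 + 1 + 4 = 8 = |G|. Linear characters come from the abelianisation; the 2-dimensional irreps have character r^k -> 2*cos(2*pi*j*k/4), reflections -> 0.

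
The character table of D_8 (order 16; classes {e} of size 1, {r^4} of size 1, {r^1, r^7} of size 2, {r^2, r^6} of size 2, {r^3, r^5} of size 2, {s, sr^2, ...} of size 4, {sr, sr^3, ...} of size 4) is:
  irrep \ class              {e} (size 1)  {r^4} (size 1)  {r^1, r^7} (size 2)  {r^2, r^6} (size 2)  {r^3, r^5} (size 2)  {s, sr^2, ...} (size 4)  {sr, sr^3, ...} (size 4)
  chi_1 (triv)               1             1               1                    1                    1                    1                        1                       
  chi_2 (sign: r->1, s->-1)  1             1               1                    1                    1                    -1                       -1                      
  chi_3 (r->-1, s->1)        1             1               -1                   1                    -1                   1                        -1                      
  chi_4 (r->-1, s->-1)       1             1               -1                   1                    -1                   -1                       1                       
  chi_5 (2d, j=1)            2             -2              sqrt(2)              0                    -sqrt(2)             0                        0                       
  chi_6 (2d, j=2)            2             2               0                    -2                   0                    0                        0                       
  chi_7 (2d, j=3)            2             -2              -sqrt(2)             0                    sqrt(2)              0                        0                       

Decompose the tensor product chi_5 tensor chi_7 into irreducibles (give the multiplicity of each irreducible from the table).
chi_5 tensor chi_7 = chi_3 + chi_4 + chi_6 (all other irreducibles have multiplicity 0).

Why: The character of a tensor product is the pointwise product (chi_5 * chi_7)(C) = chi_5(C) * chi_7(C):
  {e}: (2)*(2), {r^4}: (-2)*(-2), {r^1, r^7}: (sqrt(2))*(-sqrt(2)), {r^2, r^6}: (0)*(0), {r^3, r^5}: (-sqrt(2))*(sqrt(2)), {s, sr^2, ...}: (0)*(0), {sr, sr^3, ...}: (0)*(0)
so (chi_5 * chi_7) takes values
  {e} -> 4, {r^4} -> 4, {r^1, r^7} -> -2, {r^2, r^6} -> 0, {r^3, r^5} -> -2, {s, sr^2, ...} -> 0, {sr, sr^3, ...} -> 0.
Now take the inner product of this character with each irreducible chi from the table, <chi_5*chi_7, chi> = (1/16) sum_C |C| (chi_5*chi_7)(C) conj(chi(C)):
  <chi_5*chi_7, chi_1> = (1/16)[1*(4)*conj(1) + 1*(4)*conj(1) + 2*(-2)*conj(1) + 2*(0)*conj(1) + 2*(-2)*conj(1) + 4*(0)*conj(1) + 4*(0)*conj(1)]
      = (1/16)[(4) + (4) + (-4) + (0) + (-4) + (0) + (0)] = 0/16 = 0
  <chi_5*chi_7, chi_2> = (1/16)[1*(4)*conj(1) + 1*(4)*conj(1) + 2*(-2)*conj(1) + 2*(0)*conj(1) + 2*(-2)*conj(1) + 4*(0)*conj(-1) + 4*(0)*conj(-1)]
      = (1/16)[(4) + (4) + (-4) + (0) + (-4) + (0) + (0)] = 0/16 = 0
  <chi_5*chi_7, chi_3> = (1/16)[1*(4)*conj(1) + 1*(4)*conj(1) + 2*(-2)*conj(-1) + 2*(0)*conj(1) + 2*(-2)*conj(-1) + 4*(0)*conj(1) + 4*(0)*conj(-1)]
      = (1/16)[(4) + (4) + (4) + (0) + (4) + (0) + (0)] = 16/16 = 1
  <chi_5*chi_7, chi_4> = (1/16)[1*(4)*conj(1) + 1*(4)*conj(1) + 2*(-2)*conj(-1) + 2*(0)*conj(1) + 2*(-2)*conj(-1) + 4*(0)*conj(-1) + 4*(0)*conj(1)]
      = (1/16)[(4) + (4) + (4) + (0) + (4) + (0) + (0)] = 16/16 = 1
  <chi_5*chi_7, chi_5> = (1/16)[1*(4)*conj(2) + 1*(4)*conj(-2) + 2*(-2)*conj(sqrt(2)) + 2*(0)*conj(0) + 2*(-2)*conj(-sqrt(2)) + 4*(0)*conj(0) + 4*(0)*conj(0)]
      = (1/16)[(8) + (-8) + (-4*sqrt(2)) + (0) + (4*sqrt(2)) + (0) + (0)] = 0/16 = 0
  <chi_5*chi_7, chi_6> = (1/16)[1*(4)*conj(2) + 1*(4)*conj(2) + 2*(-2)*conj(0) + 2*(0)*conj(-2) + 2*(-2)*conj(0) + 4*(0)*conj(0) + 4*(0)*conj(0)]
      = (1/16)[(8) + (8) + (0) + (0) + (0) + (0) + (0)] = 16/16 = 1
  <chi_5*chi_7, chi_7> = (1/16)[1*(4)*conj(2) + 1*(4)*conj(-2) + 2*(-2)*conj(-sqrt(2)) + 2*(0)*conj(0) + 2*(-2)*conj(sqrt(2)) + 4*(0)*conj(0) + 4*(0)*conj(0)]
      = (1/16)[(8) + (-8) + (4*sqrt(2)) + (0) + (-4*sqrt(2)) + (0) + (0)] = 0/16 = 0
Hence the multiplicities are chi_3: 1, chi_4: 1, chi_6: 1. Dimension check: dim(chi_5)*dim(chi_7) = 2*2 = 4 and sum (mult * dim) = 1*1 + 1*1 + 1*2 = 4.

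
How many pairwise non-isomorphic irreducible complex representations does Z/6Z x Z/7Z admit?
42

Explanation: The number of irreducible complex representations of a finite group equals its number of conjugacy classes. Z/6Z x Z/7Z is abelian of order 42, so every element is its own conjugacy class: 42 classes, so Z/6Z x Z/7Z (order 42) has exactly 42 irreducible complex representations.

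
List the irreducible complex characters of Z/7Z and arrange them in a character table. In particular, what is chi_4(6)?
Character table of Z/7Z (irreps indexed chi_0,...,chi_6 with chi_k(m) = zeta_7^(k*m), zeta_7 = exp(2*pi*i/7)):
  irrep \ class  {0} (size 1)  {1} (size 1)    {2} (size 1)    {3} (size 1)    {4} (size 1)    {5} (size 1)    {6} (size 1)  
  chi_0          1             1               1               1               1               1               1             
  chi_1          1             exp(2*I*pi/7)   exp(4*I*pi/7)   exp(6*I*pi/7)   exp(-6*I*pi/7)  exp(-4*I*pi/7)  exp(-2*I*pi/7)
  chi_2          1             exp(4*I*pi/7)   exp(-6*I*pi/7)  exp(-2*I*pi/7)  exp(2*I*pi/7)   exp(6*I*pi/7)   exp(-4*I*pi/7)
  chi_3          1             exp(6*I*pi/7)   exp(-2*I*pi/7)  exp(4*I*pi/7)   exp(-4*I*pi/7)  exp(2*I*pi/7)   exp(-6*I*pi/7)
  chi_4          1             exp(-6*I*pi/7)  exp(2*I*pi/7)   exp(-4*I*pi/7)  exp(4*I*pi/7)   exp(-2*I*pi/7)  exp(6*I*pi/7) 
  chi_5          1             exp(-4*I*pi/7)  exp(6*I*pi/7)   exp(2*I*pi/7)   exp(-2*I*pi/7)  exp(-6*I*pi/7)  exp(4*I*pi/7) 
  chi_6          1             exp(-2*I*pi/7)  exp(-4*I*pi/7)  exp(-6*I*pi/7)  exp(6*I*pi/7)   exp(4*I*pi/7)   exp(2*I*pi/7) 

Spot check: chi_4(6) = zeta_7^(4*6) = zeta_7^24 = exp(6*I*pi/7).

Working: Z/7Z is abelian, so all 7 irreducible complex representations are 1-dimensional. They are given by chi_k(m) = zeta_7^(k*m) for k = 0,...,6. Row orthogonality: sum_m chi_k(m) conj(chi_l(m)) = 7 * [k = l].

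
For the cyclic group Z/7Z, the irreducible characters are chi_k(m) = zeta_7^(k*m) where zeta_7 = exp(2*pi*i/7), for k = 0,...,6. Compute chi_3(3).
chi_3(3) = zeta_7^9 = exp(4*I*pi/7)

Proof sketch: chi_3(3) = zeta_7^(3*3) = zeta_7^9. Since zeta_7^7 = 1, this equals zeta_7^2 = exp(2*pi*i*2/7) = exp(4*I*pi/7).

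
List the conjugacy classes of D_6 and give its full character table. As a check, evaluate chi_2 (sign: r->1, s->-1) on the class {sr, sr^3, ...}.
Conjugacy classes: {e} of size 1, {r^3} of size 1, {r^1, r^5} of size 2, {r^2, r^4} of size 2, {s, sr^2, ...} of size 3, {sr, sr^3, ...} of size 3.
Character table:
  irrep \ class              {e} (size 1)  {r^3} (size 1)  {r^1, r^5} (size 2)  {r^2, r^4} (size 2)  {s, sr^2, ...} (size 3)  {sr, sr^3, ...} (size 3)
  chi_1 (triv)               1             1               1                    1                    1                        1                       
  chi_2 (sign: r->1, s->-1)  1             1               1                    1                    -1                       -1                      
  chi_3 (r->-1, s->1)        1             -1              -1                   1                    1                        -1                      
  chi_4 (r->-1, s->-1)       1             -1              -1                   1                    -1                       1                       
  chi_5 (2d, j=1)            2             -2              1                    -1                   0                        0                       
  chi_6 (2d, j=2)            2             2               -1                   -1                   0                        0                       

Spot check: chi_2 (sign: r->1, s->-1) on {sr, sr^3, ...} = -1.

Reasoning: D_6 has order 2*6 = 12 with 6 conjugacy classes, hence 6 irreducibles. Sum of squared dims 1 + 1 + 1 + 1 + 4 + 4 = 12 = |G|. Linear characters come from the abelianisation; the 2-dimensional irreps have character r^k -> 2*cos(2*pi*j*k/6), reflections -> 0.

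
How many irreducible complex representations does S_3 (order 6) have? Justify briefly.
3

Reasoning: The number of irreducible complex representations of a finite group equals its number of conjugacy classes. Conjugacy classes in S_3 correspond to cycle types, i.e. partitions of 3; there are p(3) = 3 of them, so S_3 (order 6) has exactly 3 irreducible complex representations.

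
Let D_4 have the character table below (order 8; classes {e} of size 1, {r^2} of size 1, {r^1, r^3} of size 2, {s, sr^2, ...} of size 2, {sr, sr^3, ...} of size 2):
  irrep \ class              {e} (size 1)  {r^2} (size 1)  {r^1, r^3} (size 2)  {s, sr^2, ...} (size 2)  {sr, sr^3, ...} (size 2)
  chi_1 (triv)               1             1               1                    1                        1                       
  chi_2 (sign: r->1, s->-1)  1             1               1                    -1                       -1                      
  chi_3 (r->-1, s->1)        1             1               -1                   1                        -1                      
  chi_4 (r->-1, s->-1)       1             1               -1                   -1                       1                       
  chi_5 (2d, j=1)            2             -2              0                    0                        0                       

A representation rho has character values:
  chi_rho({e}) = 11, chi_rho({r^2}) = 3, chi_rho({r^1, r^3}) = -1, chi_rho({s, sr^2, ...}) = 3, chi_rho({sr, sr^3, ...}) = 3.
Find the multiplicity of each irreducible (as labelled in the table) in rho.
Multiplicities: chi_1: 3, chi_2: 0, chi_3: 2, chi_4: 2, chi_5: 2.

Solution. Use <chi_rho, chi> = (1/|G|) sum_C |C| * chi_rho(C) * conj(chi(C)) with |G| = 8 for each irreducible chi in the table:
  <chi_rho, chi_1> = (1/8)[1*(11)*conj(1) + 1*(3)*conj(1) + 2*(-1)*conj(1) + 2*(3)*conj(1) + 2*(3)*conj(1)]
      = (1/8)[(11) + (3) + (-2) + (6) + (6)] = 24/8 = 3
  <chi_rho, chi_2> = (1/8)[1*(11)*conj(1) + 1*(3)*conj(1) + 2*(-1)*conj(1) + 2*(3)*conj(-1) + 2*(3)*conj(-1)]
      = (1/8)[(11) + (3) + (-2) + (-6) + (-6)] = 0/8 = 0
  <chi_rho, chi_3> = (1/8)[1*(11)*conj(1) + 1*(3)*conj(1) + 2*(-1)*conj(-1) + 2*(3)*conj(1) + 2*(3)*conj(-1)]
      = (1/8)[(11) + (3) + (2) + (6) + (-6)] = 16/8 = 2
  <chi_rho, chi_4> = (1/8)[1*(11)*conj(1) + 1*(3)*conj(1) + 2*(-1)*conj(-1) + 2*(3)*conj(-1) + 2*(3)*conj(1)]
      = (1/8)[(11) + (3) + (2) + (-6) + (6)] = 16/8 = 2
  <chi_rho, chi_5> = (1/8)[1*(11)*conj(2) + 1*(3)*conj(-2) + 2*(-1)*conj(0) + 2*(3)*conj(0) + 2*(3)*conj(0)]
      = (1/8)[(22) + (-6) + (0) + (0) + (0)] = 16/8 = 2
Dimension check: dim(rho) = sum (mult * dim) = 3*1 + 0*1 + 2*1 + 2*1 + 2*2 = 11 = chi_rho(e) = 11.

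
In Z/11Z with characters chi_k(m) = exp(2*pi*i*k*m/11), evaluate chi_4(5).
chi_4(5) = zeta_11^20 = exp(-4*I*pi/11)

Proof sketch: chi_4(5) = zeta_11^(4*5) = zeta_11^20. Since zeta_11^11 = 1, this equals zeta_11^9 = exp(2*pi*i*9/11) = exp(-4*I*pi/11).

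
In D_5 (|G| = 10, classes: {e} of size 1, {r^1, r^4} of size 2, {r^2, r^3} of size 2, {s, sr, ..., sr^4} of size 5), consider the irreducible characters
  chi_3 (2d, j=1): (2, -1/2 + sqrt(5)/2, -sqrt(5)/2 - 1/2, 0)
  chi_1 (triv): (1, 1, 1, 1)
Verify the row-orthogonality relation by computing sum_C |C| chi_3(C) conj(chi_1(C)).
Sum = 0; so <chi_3, chi_1> = 0 (distinct irreducibles are orthogonal).

Derivation: Compute term by term over conjugacy classes (|C| * chi_3(C) * conj(chi_1(C))):
  1*(2)*conj(1) + 2*(-1/2 + sqrt(5)/2)*conj(1) + 2*(-sqrt(5)/2 - 1/2)*conj(1) + 5*(0)*conj(1)
  = (2) + (-1 + sqrt(5)) + (-sqrt(5) - 1) + (0)
  = 0.
Dividing by |G| = 10 gives 0/10 = 0, matching the row-orthogonality relation <chi_3, chi_1> = [chi_3 = chi_1].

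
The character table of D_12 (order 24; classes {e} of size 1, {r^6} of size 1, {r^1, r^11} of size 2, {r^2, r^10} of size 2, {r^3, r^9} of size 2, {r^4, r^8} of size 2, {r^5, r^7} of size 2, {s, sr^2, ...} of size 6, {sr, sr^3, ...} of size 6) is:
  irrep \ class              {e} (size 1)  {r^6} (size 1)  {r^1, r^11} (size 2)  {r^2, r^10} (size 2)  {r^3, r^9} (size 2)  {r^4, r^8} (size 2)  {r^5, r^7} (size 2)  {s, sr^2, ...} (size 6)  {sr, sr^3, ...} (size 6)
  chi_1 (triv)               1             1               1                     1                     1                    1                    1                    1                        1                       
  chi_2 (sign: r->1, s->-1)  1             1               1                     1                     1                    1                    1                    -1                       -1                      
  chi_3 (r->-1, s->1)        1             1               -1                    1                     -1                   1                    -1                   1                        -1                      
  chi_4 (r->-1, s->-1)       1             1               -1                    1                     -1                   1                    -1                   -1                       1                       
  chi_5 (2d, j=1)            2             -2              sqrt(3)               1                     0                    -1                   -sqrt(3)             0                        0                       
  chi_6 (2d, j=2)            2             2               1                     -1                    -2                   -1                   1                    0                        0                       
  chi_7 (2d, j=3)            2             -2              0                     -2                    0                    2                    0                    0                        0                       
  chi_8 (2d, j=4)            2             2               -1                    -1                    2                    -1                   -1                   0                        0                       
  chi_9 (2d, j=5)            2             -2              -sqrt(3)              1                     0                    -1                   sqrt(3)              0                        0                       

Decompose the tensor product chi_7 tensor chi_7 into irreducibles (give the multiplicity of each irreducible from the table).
chi_7 tensor chi_7 = chi_1 + chi_2 + chi_3 + chi_4 (all other irreducibles have multiplicity 0).

Argument: The character of a tensor product is the pointwise product (chi_7 * chi_7)(C) = chi_7(C) * chi_7(C):
  {e}: (2)*(2), {r^6}: (-2)*(-2), {r^1, r^11}: (0)*(0), {r^2, r^10}: (-2)*(-2), {r^3, r^9}: (0)*(0), {r^4, r^8}: (2)*(2), {r^5, r^7}: (0)*(0), {s, sr^2, ...}: (0)*(0), {sr, sr^3, ...}: (0)*(0)
so (chi_7 * chi_7) takes values
  {e} -> 4, {r^6} -> 4, {r^1, r^11} -> 0, {r^2, r^10} -> 4, {r^3, r^9} -> 0, {r^4, r^8} -> 4, {r^5, r^7} -> 0, {s, sr^2, ...} -> 0, {sr, sr^3, ...} -> 0.
Now take the inner product of this character with each irreducible chi from the table, <chi_7*chi_7, chi> = (1/24) sum_C |C| (chi_7*chi_7)(C) conj(chi(C)):
  <chi_7*chi_7, chi_1> = (1/24)[1*(4)*conj(1) + 1*(4)*conj(1) + 2*(0)*conj(1) + 2*(4)*conj(1) + 2*(0)*conj(1) + 2*(4)*conj(1) + 2*(0)*conj(1) + 6*(0)*conj(1) + 6*(0)*conj(1)]
      = (1/24)[(4) + (4) + (0) + (8) + (0) + (8) + (0) + (0) + (0)] = 24/24 = 1
  <chi_7*chi_7, chi_2> = (1/24)[1*(4)*conj(1) + 1*(4)*conj(1) + 2*(0)*conj(1) + 2*(4)*conj(1) + 2*(0)*conj(1) + 2*(4)*conj(1) + 2*(0)*conj(1) + 6*(0)*conj(-1) + 6*(0)*conj(-1)]
      = (1/24)[(4) + (4) + (0) + (8) + (0) + (8) + (0) + (0) + (0)] = 24/24 = 1
  <chi_7*chi_7, chi_3> = (1/24)[1*(4)*conj(1) + 1*(4)*conj(1) + 2*(0)*conj(-1) + 2*(4)*conj(1) + 2*(0)*conj(-1) + 2*(4)*conj(1) + 2*(0)*conj(-1) + 6*(0)*conj(1) + 6*(0)*conj(-1)]
      = (1/24)[(4) + (4) + (0) + (8) + (0) + (8) + (0) + (0) + (0)] = 24/24 = 1
  <chi_7*chi_7, chi_4> = (1/24)[1*(4)*conj(1) + 1*(4)*conj(1) + 2*(0)*conj(-1) + 2*(4)*conj(1) + 2*(0)*conj(-1) + 2*(4)*conj(1) + 2*(0)*conj(-1) + 6*(0)*conj(-1) + 6*(0)*conj(1)]
      = (1/24)[(4) + (4) + (0) + (8) + (0) + (8) + (0) + (0) + (0)] = 24/24 = 1
  <chi_7*chi_7, chi_5> = (1/24)[1*(4)*conj(2) + 1*(4)*conj(-2) + 2*(0)*conj(sqrt(3)) + 2*(4)*conj(1) + 2*(0)*conj(0) + 2*(4)*conj(-1) + 2*(0)*conj(-sqrt(3)) + 6*(0)*conj(0) + 6*(0)*conj(0)]
      = (1/24)[(8) + (-8) + (0) + (8) + (0) + (-8) + (0) + (0) + (0)] = 0/24 = 0
  <chi_7*chi_7, chi_6> = (1/24)[1*(4)*conj(2) + 1*(4)*conj(2) + 2*(0)*conj(1) + 2*(4)*conj(-1) + 2*(0)*conj(-2) + 2*(4)*conj(-1) + 2*(0)*conj(1) + 6*(0)*conj(0) + 6*(0)*conj(0)]
      = (1/24)[(8) + (8) + (0) + (-8) + (0) + (-8) + (0) + (0) + (0)] = 0/24 = 0
  <chi_7*chi_7, chi_7> = (1/24)[1*(4)*conj(2) + 1*(4)*conj(-2) + 2*(0)*conj(0) + 2*(4)*conj(-2) + 2*(0)*conj(0) + 2*(4)*conj(2) + 2*(0)*conj(0) + 6*(0)*conj(0) + 6*(0)*conj(0)]
      = (1/24)[(8) + (-8) + (0) + (-16) + (0) + (16) + (0) + (0) + (0)] = 0/24 = 0
  <chi_7*chi_7, chi_8> = (1/24)[1*(4)*conj(2) + 1*(4)*conj(2) + 2*(0)*conj(-1) + 2*(4)*conj(-1) + 2*(0)*conj(2) + 2*(4)*conj(-1) + 2*(0)*conj(-1) + 6*(0)*conj(0) + 6*(0)*conj(0)]
      = (1/24)[(8) + (8) + (0) + (-8) + (0) + (-8) + (0) + (0) + (0)] = 0/24 = 0
  <chi_7*chi_7, chi_9> = (1/24)[1*(4)*conj(2) + 1*(4)*conj(-2) + 2*(0)*conj(-sqrt(3)) + 2*(4)*conj(1) + 2*(0)*conj(0) + 2*(4)*conj(-1) + 2*(0)*conj(sqrt(3)) + 6*(0)*conj(0) + 6*(0)*conj(0)]
      = (1/24)[(8) + (-8) + (0) + (8) + (0) + (-8) + (0) + (0) + (0)] = 0/24 = 0
Hence the multiplicities are chi_1: 1, chi_2: 1, chi_3: 1, chi_4: 1. Dimension check: dim(chi_7)*dim(chi_7) = 2*2 = 4 and sum (mult * dim) = 1*1 + 1*1 + 1*1 + 1*1 = 4.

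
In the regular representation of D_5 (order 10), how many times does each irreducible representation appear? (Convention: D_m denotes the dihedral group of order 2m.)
Each irreducible V_i of dimension d_i appears with multiplicity d_i, i.e. rho_reg = (direct sum over all irreducibles V_i) d_i V_i. The irreducible dimensions for D_5 are 1, 1, 2, 2: 2 irreducibles of dimension 1, each with multiplicity 1; 2 irreducibles of dimension 2, each with multiplicity 2. Total dimension 2*1*1 + 2*2*2 = 10 = |G|.

Reasoning: General theorem: in the regular representation of a finite group G, each irreducible appears with multiplicity equal to its dimension. Check: dim(rho_reg) = sum d_i^2 = 1 + 1 + 4 + 4 = 10 = |G|.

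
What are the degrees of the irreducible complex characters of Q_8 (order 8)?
Dimensions: 1, 1, 1, 1, 2

Details: There are 5 irreducibles (= number of conjugacy classes). Their dimensions d_i satisfy sum d_i^2 = |G| = 8: 1 + 1 + 1 + 1 + 4 = 8.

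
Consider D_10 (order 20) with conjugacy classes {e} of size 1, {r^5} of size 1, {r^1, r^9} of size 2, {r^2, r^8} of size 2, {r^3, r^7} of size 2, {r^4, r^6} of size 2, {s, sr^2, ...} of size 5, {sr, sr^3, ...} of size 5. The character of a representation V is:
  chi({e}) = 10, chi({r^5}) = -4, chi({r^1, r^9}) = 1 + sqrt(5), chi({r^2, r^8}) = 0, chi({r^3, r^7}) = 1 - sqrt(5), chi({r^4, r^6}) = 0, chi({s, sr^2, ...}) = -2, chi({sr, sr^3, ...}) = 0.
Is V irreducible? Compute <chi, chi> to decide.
Not irreducible (reducible): <chi, chi> = 8 > 1.

Reasoning: <chi, chi> = (1/|G|) sum_C |C| * |chi(C)|^2 = (1/20)[1*|10|^2 + 1*|-4|^2 + 2*|1 + sqrt(5)|^2 + 2*|0|^2 + 2*|1 - sqrt(5)|^2 + 2*|0|^2 + 5*|-2|^2 + 5*|0|^2]
  = (1/20)[(100) + (16) + (4*sqrt(5) + 12) + (0) + (12 - 4*sqrt(5)) + (0) + (20) + (0)] = 160/20 = 8.
A character is irreducible iff <chi, chi> = 1, so this representation is reducible.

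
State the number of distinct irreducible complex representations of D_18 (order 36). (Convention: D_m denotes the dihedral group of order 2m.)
12

Argument: The number of irreducible complex representations of a finite group equals its number of conjugacy classes. D_18 has 12 conjugacy classes (n/2 + 3 for n even), so D_18 (order 36) has exactly 12 irreducible complex representations.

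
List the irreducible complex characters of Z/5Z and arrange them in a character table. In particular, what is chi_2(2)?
Character table of Z/5Z (irreps indexed chi_0,...,chi_4 with chi_k(m) = zeta_5^(k*m), zeta_5 = exp(2*pi*i/5)):
  irrep \ class  {0} (size 1)  {1} (size 1)    {2} (size 1)    {3} (size 1)    {4} (size 1)  
  chi_0          1             1               1               1               1             
  chi_1          1             exp(2*I*pi/5)   exp(4*I*pi/5)   exp(-4*I*pi/5)  exp(-2*I*pi/5)
  chi_2          1             exp(4*I*pi/5)   exp(-2*I*pi/5)  exp(2*I*pi/5)   exp(-4*I*pi/5)
  chi_3          1             exp(-4*I*pi/5)  exp(2*I*pi/5)   exp(-2*I*pi/5)  exp(4*I*pi/5) 
  chi_4          1             exp(-2*I*pi/5)  exp(-4*I*pi/5)  exp(4*I*pi/5)   exp(2*I*pi/5) 

Spot check: chi_2(2) = zeta_5^(2*2) = zeta_5^4 = exp(-2*I*pi/5).

Working: Z/5Z is abelian, so all 5 irreducible complex representations are 1-dimensional. They are given by chi_k(m) = zeta_5^(k*m) for k = 0,...,4. Row orthogonality: sum_m chi_k(m) conj(chi_l(m)) = 5 * [k = l].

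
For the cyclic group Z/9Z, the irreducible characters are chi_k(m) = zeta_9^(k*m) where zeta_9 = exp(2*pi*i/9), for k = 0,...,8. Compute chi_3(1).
chi_3(1) = zeta_9^3 = exp(2*I*pi/3)

Solution. chi_3(1) = zeta_9^(3*1) = zeta_9^3. Since zeta_9^9 = 1, this equals zeta_9^3 = exp(2*pi*i*3/9) = exp(2*I*pi/3).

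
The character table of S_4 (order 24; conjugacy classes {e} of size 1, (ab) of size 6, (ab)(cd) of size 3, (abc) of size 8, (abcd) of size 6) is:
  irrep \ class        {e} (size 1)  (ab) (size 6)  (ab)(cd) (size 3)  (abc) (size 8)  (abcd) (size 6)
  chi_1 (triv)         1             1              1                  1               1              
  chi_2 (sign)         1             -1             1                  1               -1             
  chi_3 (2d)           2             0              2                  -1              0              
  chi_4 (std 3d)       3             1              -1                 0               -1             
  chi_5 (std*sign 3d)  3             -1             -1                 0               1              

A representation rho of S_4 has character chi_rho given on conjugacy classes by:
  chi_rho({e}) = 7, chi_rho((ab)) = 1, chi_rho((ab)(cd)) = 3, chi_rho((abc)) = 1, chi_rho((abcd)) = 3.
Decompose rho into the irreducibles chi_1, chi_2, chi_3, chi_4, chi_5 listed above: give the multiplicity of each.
Multiplicities: chi_1: 2, chi_2: 0, chi_3: 1, chi_4: 0, chi_5: 1.

Use <chi_rho, chi> = (1/|G|) sum_C |C| * chi_rho(C) * conj(chi(C)) with |G| = 24 for each irreducible chi in the table:
  <chi_rho, chi_1> = (1/24)[1*(7)*conj(1) + 6*(1)*conj(1) + 3*(3)*conj(1) + 8*(1)*conj(1) + 6*(3)*conj(1)]
      = (1/24)[(7) + (6) + (9) + (8) + (18)] = 48/24 = 2
  <chi_rho, chi_2> = (1/24)[1*(7)*conj(1) + 6*(1)*conj(-1) + 3*(3)*conj(1) + 8*(1)*conj(1) + 6*(3)*conj(-1)]
      = (1/24)[(7) + (-6) + (9) + (8) + (-18)] = 0/24 = 0
  <chi_rho, chi_3> = (1/24)[1*(7)*conj(2) + 6*(1)*conj(0) + 3*(3)*conj(2) + 8*(1)*conj(-1) + 6*(3)*conj(0)]
      = (1/24)[(14) + (0) + (18) + (-8) + (0)] = 24/24 = 1
  <chi_rho, chi_4> = (1/24)[1*(7)*conj(3) + 6*(1)*conj(1) + 3*(3)*conj(-1) + 8*(1)*conj(0) + 6*(3)*conj(-1)]
      = (1/24)[(21) + (6) + (-9) + (0) + (-18)] = 0/24 = 0
  <chi_rho, chi_5> = (1/24)[1*(7)*conj(3) + 6*(1)*conj(-1) + 3*(3)*conj(-1) + 8*(1)*conj(0) + 6*(3)*conj(1)]
      = (1/24)[(21) + (-6) + (-9) + (0) + (18)] = 24/24 = 1
Dimension check: dim(rho) = sum (mult * dim) = 2*1 + 0*1 + 1*2 + 0*3 + 1*3 = 7 = chi_rho(e) = 7.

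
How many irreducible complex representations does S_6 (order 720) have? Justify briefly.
11

Justification: The number of irreducible complex representations of a finite group equals its number of conjugacy classes. Conjugacy classes in S_6 correspond to cycle types, i.e. partitions of 6; there are p(6) = 11 of them, so S_6 (order 720) has exactly 11 irreducible complex representations.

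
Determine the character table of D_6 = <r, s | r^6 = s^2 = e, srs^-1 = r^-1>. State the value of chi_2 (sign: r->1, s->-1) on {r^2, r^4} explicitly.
Conjugacy classes: {e} of size 1, {r^3} of size 1, {r^1, r^5} of size 2, {r^2, r^4} of size 2, {s, sr^2, ...} of size 3, {sr, sr^3, ...} of size 3.
Character table:
  irrep \ class              {e} (size 1)  {r^3} (size 1)  {r^1, r^5} (size 2)  {r^2, r^4} (size 2)  {s, sr^2, ...} (size 3)  {sr, sr^3, ...} (size 3)
  chi_1 (triv)               1             1               1                    1                    1                        1                       
  chi_2 (sign: r->1, s->-1)  1             1               1                    1                    -1                       -1                      
  chi_3 (r->-1, s->1)        1             -1              -1                   1                    1                        -1                      
  chi_4 (r->-1, s->-1)       1             -1              -1                   1                    -1                       1                       
  chi_5 (2d, j=1)            2             -2              1                    -1                   0                        0                       
  chi_6 (2d, j=2)            2             2               -1                   -1                   0                        0                       

Spot check: chi_2 (sign: r->1, s->-1) on {r^2, r^4} = 1.

Solution. D_6 has order 2*6 = 12 with 6 conjugacy classes, hence 6 irreducibles. Sum of squared dims 1 + 1 + 1 + 1 + 4 + 4 = 12 = |G|. Linear characters come from the abelianisation; the 2-dimensional irreps have character r^k -> 2*cos(2*pi*j*k/6), reflections -> 0.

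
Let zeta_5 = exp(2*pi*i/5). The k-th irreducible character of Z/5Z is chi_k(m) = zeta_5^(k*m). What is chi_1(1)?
chi_1(1) = zeta_5^1 = exp(2*I*pi/5)

Reasoning: chi_1(1) = zeta_5^(1*1) = zeta_5^1. Since zeta_5^5 = 1, this equals zeta_5^1 = exp(2*pi*i*1/5) = exp(2*I*pi/5).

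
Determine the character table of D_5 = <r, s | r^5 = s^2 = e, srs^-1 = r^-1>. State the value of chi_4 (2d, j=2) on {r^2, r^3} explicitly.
Conjugacy classes: {e} of size 1, {r^1, r^4} of size 2, {r^2, r^3} of size 2, {s, sr, ..., sr^4} of size 5.
Character table:
  irrep \ class              {e} (size 1)  {r^1, r^4} (size 2)  {r^2, r^3} (size 2)  {s, sr, ..., sr^4} (size 5)
  chi_1 (triv)               1             1                    1                    1                          
  chi_2 (sign: r->1, s->-1)  1             1                    1                    -1                         
  chi_3 (2d, j=1)            2             -1/2 + sqrt(5)/2     -sqrt(5)/2 - 1/2     0                          
  chi_4 (2d, j=2)            2             -sqrt(5)/2 - 1/2     -1/2 + sqrt(5)/2     0                          

Spot check: chi_4 (2d, j=2) on {r^2, r^3} = -1/2 + sqrt(5)/2.

Justification: D_5 has order 2*5 = 10 with 4 conjugacy classes, hence 4 irreducibles. Sum of squared dims 1 + 1 + 4 + 4 = 10 = |G|. Linear characters come from the abelianisation; the 2-dimensional irreps have character r^k -> 2*cos(2*pi*j*k/5), reflections -> 0.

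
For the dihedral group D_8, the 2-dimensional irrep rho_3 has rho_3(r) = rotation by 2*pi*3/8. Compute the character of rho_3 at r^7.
chi_{rho_3}(r^7) = 2*cos(2*pi*3*7/8) = -sqrt(2)

Derivation: rho_3(r^7) is rotation by angle 2*pi*3*7/8, whose trace is 2*cos(2*pi*3*7/8) = -sqrt(2).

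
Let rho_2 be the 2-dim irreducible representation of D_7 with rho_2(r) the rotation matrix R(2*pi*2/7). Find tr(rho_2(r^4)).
chi_{rho_2}(r^4) = 2*cos(2*pi*2*4/7) = 2*cos(16*pi/7)

Justification: rho_2(r^4) is rotation by angle 2*pi*2*4/7, whose trace is 2*cos(2*pi*2*4/7) = 2*cos(16*pi/7).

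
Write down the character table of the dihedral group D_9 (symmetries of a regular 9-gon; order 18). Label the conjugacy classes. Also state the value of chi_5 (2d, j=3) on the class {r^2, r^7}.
Conjugacy classes: {e} of size 1, {r^1, r^8} of size 2, {r^2, r^7} of size 2, {r^3, r^6} of size 2, {r^4, r^5} of size 2, {s, sr, ..., sr^8} of size 9.
Character table:
  irrep \ class              {e} (size 1)  {r^1, r^8} (size 2)  {r^2, r^7} (size 2)  {r^3, r^6} (size 2)  {r^4, r^5} (size 2)  {s, sr, ..., sr^8} (size 9)
  chi_1 (triv)               1             1                    1                    1                    1                    1                          
  chi_2 (sign: r->1, s->-1)  1             1                    1                    1                    1                    -1                         
  chi_3 (2d, j=1)            2             2*cos(2*pi/9)        2*cos(4*pi/9)        -1                   -2*cos(pi/9)         0                          
  chi_4 (2d, j=2)            2             2*cos(4*pi/9)        -2*cos(pi/9)         -1                   2*cos(2*pi/9)        0                          
  chi_5 (2d, j=3)            2             -1                   -1                   2                    -1                   0                          
  chi_6 (2d, j=4)            2             -2*cos(pi/9)         2*cos(2*pi/9)        -1                   2*cos(4*pi/9)        0                          

Spot check: chi_5 (2d, j=3) on {r^2, r^7} = -1.

Argument: D_9 has order 2*9 = 18 with 6 conjugacy classes, hence 6 irreducibles. Sum of squared dims 1 + 1 + 4 + 4 + 4 + 4 = 18 = |G|. Linear characters come from the abelianisation; the 2-dimensional irreps have character r^k -> 2*cos(2*pi*j*k/9), reflections -> 0.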